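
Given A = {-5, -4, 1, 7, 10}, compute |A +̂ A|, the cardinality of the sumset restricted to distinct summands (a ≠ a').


Restricted sumset: A +̂ A = {a + a' : a ∈ A, a' ∈ A, a ≠ a'}.
Equivalently, take A + A and drop any sum 2a that is achievable ONLY as a + a for a ∈ A (i.e. sums representable only with equal summands).
Enumerate pairs (a, a') with a < a' (symmetric, so each unordered pair gives one sum; this covers all a ≠ a'):
  -5 + -4 = -9
  -5 + 1 = -4
  -5 + 7 = 2
  -5 + 10 = 5
  -4 + 1 = -3
  -4 + 7 = 3
  -4 + 10 = 6
  1 + 7 = 8
  1 + 10 = 11
  7 + 10 = 17
Collected distinct sums: {-9, -4, -3, 2, 3, 5, 6, 8, 11, 17}
|A +̂ A| = 10
(Reference bound: |A +̂ A| ≥ 2|A| - 3 for |A| ≥ 2, with |A| = 5 giving ≥ 7.)

|A +̂ A| = 10


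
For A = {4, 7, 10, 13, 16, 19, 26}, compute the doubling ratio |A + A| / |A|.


|A| = 7.
Compute A + A by enumerating all 49 pairs.
A + A = {8, 11, 14, 17, 20, 23, 26, 29, 30, 32, 33, 35, 36, 38, 39, 42, 45, 52}, so |A + A| = 18.
K = |A + A| / |A| = 18/7 (already in lowest terms) ≈ 2.5714.
Reference: AP of size 7 gives K = 13/7 ≈ 1.8571; a fully generic set of size 7 gives K ≈ 4.0000.

|A| = 7, |A + A| = 18, K = 18/7.


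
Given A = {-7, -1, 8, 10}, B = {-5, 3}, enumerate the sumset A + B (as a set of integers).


A + B = {a + b : a ∈ A, b ∈ B}.
Enumerate all |A|·|B| = 4·2 = 8 pairs (a, b) and collect distinct sums.
a = -7: -7+-5=-12, -7+3=-4
a = -1: -1+-5=-6, -1+3=2
a = 8: 8+-5=3, 8+3=11
a = 10: 10+-5=5, 10+3=13
Collecting distinct sums: A + B = {-12, -6, -4, 2, 3, 5, 11, 13}
|A + B| = 8

A + B = {-12, -6, -4, 2, 3, 5, 11, 13}


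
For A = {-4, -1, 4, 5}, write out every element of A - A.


A - A = {a - a' : a, a' ∈ A}.
Compute a - a' for each ordered pair (a, a'):
a = -4: -4--4=0, -4--1=-3, -4-4=-8, -4-5=-9
a = -1: -1--4=3, -1--1=0, -1-4=-5, -1-5=-6
a = 4: 4--4=8, 4--1=5, 4-4=0, 4-5=-1
a = 5: 5--4=9, 5--1=6, 5-4=1, 5-5=0
Collecting distinct values (and noting 0 appears from a-a):
A - A = {-9, -8, -6, -5, -3, -1, 0, 1, 3, 5, 6, 8, 9}
|A - A| = 13

A - A = {-9, -8, -6, -5, -3, -1, 0, 1, 3, 5, 6, 8, 9}


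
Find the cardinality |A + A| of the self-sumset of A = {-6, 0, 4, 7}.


A + A = {a + a' : a, a' ∈ A}; |A| = 4.
General bounds: 2|A| - 1 ≤ |A + A| ≤ |A|(|A|+1)/2, i.e. 7 ≤ |A + A| ≤ 10.
Lower bound 2|A|-1 is attained iff A is an arithmetic progression.
Enumerate sums a + a' for a ≤ a' (symmetric, so this suffices):
a = -6: -6+-6=-12, -6+0=-6, -6+4=-2, -6+7=1
a = 0: 0+0=0, 0+4=4, 0+7=7
a = 4: 4+4=8, 4+7=11
a = 7: 7+7=14
Distinct sums: {-12, -6, -2, 0, 1, 4, 7, 8, 11, 14}
|A + A| = 10

|A + A| = 10


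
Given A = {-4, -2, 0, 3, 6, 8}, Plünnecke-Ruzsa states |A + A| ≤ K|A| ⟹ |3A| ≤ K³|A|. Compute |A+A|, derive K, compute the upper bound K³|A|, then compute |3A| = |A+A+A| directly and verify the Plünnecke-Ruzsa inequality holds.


|A| = 6.
Step 1: Compute A + A by enumerating all 36 pairs.
A + A = {-8, -6, -4, -2, -1, 0, 1, 2, 3, 4, 6, 8, 9, 11, 12, 14, 16}, so |A + A| = 17.
Step 2: Doubling constant K = |A + A|/|A| = 17/6 = 17/6 ≈ 2.8333.
Step 3: Plünnecke-Ruzsa gives |3A| ≤ K³·|A| = (2.8333)³ · 6 ≈ 136.4722.
Step 4: Compute 3A = A + A + A directly by enumerating all triples (a,b,c) ∈ A³; |3A| = 31.
Step 5: Check 31 ≤ 136.4722? Yes ✓.

K = 17/6, Plünnecke-Ruzsa bound K³|A| ≈ 136.4722, |3A| = 31, inequality holds.


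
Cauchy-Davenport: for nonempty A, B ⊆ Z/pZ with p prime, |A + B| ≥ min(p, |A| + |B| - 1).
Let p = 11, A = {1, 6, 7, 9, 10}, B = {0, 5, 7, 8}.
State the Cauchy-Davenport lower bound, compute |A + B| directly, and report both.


Cauchy-Davenport: |A + B| ≥ min(p, |A| + |B| - 1) for A, B nonempty in Z/pZ.
|A| = 5, |B| = 4, p = 11.
CD lower bound = min(11, 5 + 4 - 1) = min(11, 8) = 8.
Compute A + B mod 11 directly:
a = 1: 1+0=1, 1+5=6, 1+7=8, 1+8=9
a = 6: 6+0=6, 6+5=0, 6+7=2, 6+8=3
a = 7: 7+0=7, 7+5=1, 7+7=3, 7+8=4
a = 9: 9+0=9, 9+5=3, 9+7=5, 9+8=6
a = 10: 10+0=10, 10+5=4, 10+7=6, 10+8=7
A + B = {0, 1, 2, 3, 4, 5, 6, 7, 8, 9, 10}, so |A + B| = 11.
Verify: 11 ≥ 8? Yes ✓.

CD lower bound = 8, actual |A + B| = 11.


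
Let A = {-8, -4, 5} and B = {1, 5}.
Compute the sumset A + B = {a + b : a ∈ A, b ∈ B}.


A + B = {a + b : a ∈ A, b ∈ B}.
Enumerate all |A|·|B| = 3·2 = 6 pairs (a, b) and collect distinct sums.
a = -8: -8+1=-7, -8+5=-3
a = -4: -4+1=-3, -4+5=1
a = 5: 5+1=6, 5+5=10
Collecting distinct sums: A + B = {-7, -3, 1, 6, 10}
|A + B| = 5

A + B = {-7, -3, 1, 6, 10}


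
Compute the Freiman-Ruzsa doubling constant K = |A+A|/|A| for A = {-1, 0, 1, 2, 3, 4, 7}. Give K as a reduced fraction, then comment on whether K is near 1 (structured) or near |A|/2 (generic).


|A| = 7.
Compute A + A by enumerating all 49 pairs.
A + A = {-2, -1, 0, 1, 2, 3, 4, 5, 6, 7, 8, 9, 10, 11, 14}, so |A + A| = 15.
K = |A + A| / |A| = 15/7 (already in lowest terms) ≈ 2.1429.
Reference: AP of size 7 gives K = 13/7 ≈ 1.8571; a fully generic set of size 7 gives K ≈ 4.0000.

|A| = 7, |A + A| = 15, K = 15/7.


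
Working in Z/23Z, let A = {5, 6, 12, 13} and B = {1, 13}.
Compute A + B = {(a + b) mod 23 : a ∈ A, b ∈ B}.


Work in Z/23Z: reduce every sum a + b modulo 23.
Enumerate all 8 pairs:
a = 5: 5+1=6, 5+13=18
a = 6: 6+1=7, 6+13=19
a = 12: 12+1=13, 12+13=2
a = 13: 13+1=14, 13+13=3
Distinct residues collected: {2, 3, 6, 7, 13, 14, 18, 19}
|A + B| = 8 (out of 23 total residues).

A + B = {2, 3, 6, 7, 13, 14, 18, 19}


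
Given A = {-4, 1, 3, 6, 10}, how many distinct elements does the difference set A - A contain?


A - A = {a - a' : a, a' ∈ A}; |A| = 5.
Bounds: 2|A|-1 ≤ |A - A| ≤ |A|² - |A| + 1, i.e. 9 ≤ |A - A| ≤ 21.
Note: 0 ∈ A - A always (from a - a). The set is symmetric: if d ∈ A - A then -d ∈ A - A.
Enumerate nonzero differences d = a - a' with a > a' (then include -d):
Positive differences: {2, 3, 4, 5, 7, 9, 10, 14}
Full difference set: {0} ∪ (positive diffs) ∪ (negative diffs).
|A - A| = 1 + 2·8 = 17 (matches direct enumeration: 17).

|A - A| = 17


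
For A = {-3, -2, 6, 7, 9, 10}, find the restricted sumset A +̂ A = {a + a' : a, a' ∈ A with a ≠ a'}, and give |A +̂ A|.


Restricted sumset: A +̂ A = {a + a' : a ∈ A, a' ∈ A, a ≠ a'}.
Equivalently, take A + A and drop any sum 2a that is achievable ONLY as a + a for a ∈ A (i.e. sums representable only with equal summands).
Enumerate pairs (a, a') with a < a' (symmetric, so each unordered pair gives one sum; this covers all a ≠ a'):
  -3 + -2 = -5
  -3 + 6 = 3
  -3 + 7 = 4
  -3 + 9 = 6
  -3 + 10 = 7
  -2 + 6 = 4
  -2 + 7 = 5
  -2 + 9 = 7
  -2 + 10 = 8
  6 + 7 = 13
  6 + 9 = 15
  6 + 10 = 16
  7 + 9 = 16
  7 + 10 = 17
  9 + 10 = 19
Collected distinct sums: {-5, 3, 4, 5, 6, 7, 8, 13, 15, 16, 17, 19}
|A +̂ A| = 12
(Reference bound: |A +̂ A| ≥ 2|A| - 3 for |A| ≥ 2, with |A| = 6 giving ≥ 9.)

|A +̂ A| = 12


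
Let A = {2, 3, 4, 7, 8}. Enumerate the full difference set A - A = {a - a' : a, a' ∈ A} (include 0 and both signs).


A - A = {a - a' : a, a' ∈ A}.
Compute a - a' for each ordered pair (a, a'):
a = 2: 2-2=0, 2-3=-1, 2-4=-2, 2-7=-5, 2-8=-6
a = 3: 3-2=1, 3-3=0, 3-4=-1, 3-7=-4, 3-8=-5
a = 4: 4-2=2, 4-3=1, 4-4=0, 4-7=-3, 4-8=-4
a = 7: 7-2=5, 7-3=4, 7-4=3, 7-7=0, 7-8=-1
a = 8: 8-2=6, 8-3=5, 8-4=4, 8-7=1, 8-8=0
Collecting distinct values (and noting 0 appears from a-a):
A - A = {-6, -5, -4, -3, -2, -1, 0, 1, 2, 3, 4, 5, 6}
|A - A| = 13

A - A = {-6, -5, -4, -3, -2, -1, 0, 1, 2, 3, 4, 5, 6}


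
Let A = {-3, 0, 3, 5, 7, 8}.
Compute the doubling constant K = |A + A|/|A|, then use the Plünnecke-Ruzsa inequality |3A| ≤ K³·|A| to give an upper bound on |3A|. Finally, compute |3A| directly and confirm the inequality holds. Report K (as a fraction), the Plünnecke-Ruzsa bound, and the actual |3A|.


|A| = 6.
Step 1: Compute A + A by enumerating all 36 pairs.
A + A = {-6, -3, 0, 2, 3, 4, 5, 6, 7, 8, 10, 11, 12, 13, 14, 15, 16}, so |A + A| = 17.
Step 2: Doubling constant K = |A + A|/|A| = 17/6 = 17/6 ≈ 2.8333.
Step 3: Plünnecke-Ruzsa gives |3A| ≤ K³·|A| = (2.8333)³ · 6 ≈ 136.4722.
Step 4: Compute 3A = A + A + A directly by enumerating all triples (a,b,c) ∈ A³; |3A| = 29.
Step 5: Check 29 ≤ 136.4722? Yes ✓.

K = 17/6, Plünnecke-Ruzsa bound K³|A| ≈ 136.4722, |3A| = 29, inequality holds.


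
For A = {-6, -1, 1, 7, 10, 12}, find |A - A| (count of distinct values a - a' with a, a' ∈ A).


A - A = {a - a' : a, a' ∈ A}; |A| = 6.
Bounds: 2|A|-1 ≤ |A - A| ≤ |A|² - |A| + 1, i.e. 11 ≤ |A - A| ≤ 31.
Note: 0 ∈ A - A always (from a - a). The set is symmetric: if d ∈ A - A then -d ∈ A - A.
Enumerate nonzero differences d = a - a' with a > a' (then include -d):
Positive differences: {2, 3, 5, 6, 7, 8, 9, 11, 13, 16, 18}
Full difference set: {0} ∪ (positive diffs) ∪ (negative diffs).
|A - A| = 1 + 2·11 = 23 (matches direct enumeration: 23).

|A - A| = 23


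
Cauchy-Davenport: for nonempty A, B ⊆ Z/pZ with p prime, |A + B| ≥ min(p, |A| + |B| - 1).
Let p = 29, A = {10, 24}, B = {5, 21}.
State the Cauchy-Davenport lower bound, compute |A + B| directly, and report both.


Cauchy-Davenport: |A + B| ≥ min(p, |A| + |B| - 1) for A, B nonempty in Z/pZ.
|A| = 2, |B| = 2, p = 29.
CD lower bound = min(29, 2 + 2 - 1) = min(29, 3) = 3.
Compute A + B mod 29 directly:
a = 10: 10+5=15, 10+21=2
a = 24: 24+5=0, 24+21=16
A + B = {0, 2, 15, 16}, so |A + B| = 4.
Verify: 4 ≥ 3? Yes ✓.

CD lower bound = 3, actual |A + B| = 4.


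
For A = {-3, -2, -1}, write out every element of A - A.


A - A = {a - a' : a, a' ∈ A}.
Compute a - a' for each ordered pair (a, a'):
a = -3: -3--3=0, -3--2=-1, -3--1=-2
a = -2: -2--3=1, -2--2=0, -2--1=-1
a = -1: -1--3=2, -1--2=1, -1--1=0
Collecting distinct values (and noting 0 appears from a-a):
A - A = {-2, -1, 0, 1, 2}
|A - A| = 5

A - A = {-2, -1, 0, 1, 2}


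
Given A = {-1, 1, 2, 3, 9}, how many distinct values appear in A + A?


A + A = {a + a' : a, a' ∈ A}; |A| = 5.
General bounds: 2|A| - 1 ≤ |A + A| ≤ |A|(|A|+1)/2, i.e. 9 ≤ |A + A| ≤ 15.
Lower bound 2|A|-1 is attained iff A is an arithmetic progression.
Enumerate sums a + a' for a ≤ a' (symmetric, so this suffices):
a = -1: -1+-1=-2, -1+1=0, -1+2=1, -1+3=2, -1+9=8
a = 1: 1+1=2, 1+2=3, 1+3=4, 1+9=10
a = 2: 2+2=4, 2+3=5, 2+9=11
a = 3: 3+3=6, 3+9=12
a = 9: 9+9=18
Distinct sums: {-2, 0, 1, 2, 3, 4, 5, 6, 8, 10, 11, 12, 18}
|A + A| = 13

|A + A| = 13


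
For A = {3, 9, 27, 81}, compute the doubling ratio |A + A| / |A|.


|A| = 4.
Compute A + A by enumerating all 16 pairs.
A + A = {6, 12, 18, 30, 36, 54, 84, 90, 108, 162}, so |A + A| = 10.
K = |A + A| / |A| = 10/4 = 5/2 ≈ 2.5000.
Reference: AP of size 4 gives K = 7/4 ≈ 1.7500; a fully generic set of size 4 gives K ≈ 2.5000.

|A| = 4, |A + A| = 10, K = 10/4 = 5/2.


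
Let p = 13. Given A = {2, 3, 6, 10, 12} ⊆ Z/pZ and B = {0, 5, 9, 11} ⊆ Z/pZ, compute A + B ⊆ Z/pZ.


Work in Z/13Z: reduce every sum a + b modulo 13.
Enumerate all 20 pairs:
a = 2: 2+0=2, 2+5=7, 2+9=11, 2+11=0
a = 3: 3+0=3, 3+5=8, 3+9=12, 3+11=1
a = 6: 6+0=6, 6+5=11, 6+9=2, 6+11=4
a = 10: 10+0=10, 10+5=2, 10+9=6, 10+11=8
a = 12: 12+0=12, 12+5=4, 12+9=8, 12+11=10
Distinct residues collected: {0, 1, 2, 3, 4, 6, 7, 8, 10, 11, 12}
|A + B| = 11 (out of 13 total residues).

A + B = {0, 1, 2, 3, 4, 6, 7, 8, 10, 11, 12}


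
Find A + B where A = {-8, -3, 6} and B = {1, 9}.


A + B = {a + b : a ∈ A, b ∈ B}.
Enumerate all |A|·|B| = 3·2 = 6 pairs (a, b) and collect distinct sums.
a = -8: -8+1=-7, -8+9=1
a = -3: -3+1=-2, -3+9=6
a = 6: 6+1=7, 6+9=15
Collecting distinct sums: A + B = {-7, -2, 1, 6, 7, 15}
|A + B| = 6

A + B = {-7, -2, 1, 6, 7, 15}


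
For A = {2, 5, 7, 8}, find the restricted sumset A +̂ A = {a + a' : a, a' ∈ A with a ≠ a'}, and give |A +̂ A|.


Restricted sumset: A +̂ A = {a + a' : a ∈ A, a' ∈ A, a ≠ a'}.
Equivalently, take A + A and drop any sum 2a that is achievable ONLY as a + a for a ∈ A (i.e. sums representable only with equal summands).
Enumerate pairs (a, a') with a < a' (symmetric, so each unordered pair gives one sum; this covers all a ≠ a'):
  2 + 5 = 7
  2 + 7 = 9
  2 + 8 = 10
  5 + 7 = 12
  5 + 8 = 13
  7 + 8 = 15
Collected distinct sums: {7, 9, 10, 12, 13, 15}
|A +̂ A| = 6
(Reference bound: |A +̂ A| ≥ 2|A| - 3 for |A| ≥ 2, with |A| = 4 giving ≥ 5.)

|A +̂ A| = 6


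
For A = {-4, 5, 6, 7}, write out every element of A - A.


A - A = {a - a' : a, a' ∈ A}.
Compute a - a' for each ordered pair (a, a'):
a = -4: -4--4=0, -4-5=-9, -4-6=-10, -4-7=-11
a = 5: 5--4=9, 5-5=0, 5-6=-1, 5-7=-2
a = 6: 6--4=10, 6-5=1, 6-6=0, 6-7=-1
a = 7: 7--4=11, 7-5=2, 7-6=1, 7-7=0
Collecting distinct values (and noting 0 appears from a-a):
A - A = {-11, -10, -9, -2, -1, 0, 1, 2, 9, 10, 11}
|A - A| = 11

A - A = {-11, -10, -9, -2, -1, 0, 1, 2, 9, 10, 11}


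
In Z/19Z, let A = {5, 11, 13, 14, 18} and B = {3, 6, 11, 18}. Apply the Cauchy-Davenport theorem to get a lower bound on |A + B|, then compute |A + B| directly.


Cauchy-Davenport: |A + B| ≥ min(p, |A| + |B| - 1) for A, B nonempty in Z/pZ.
|A| = 5, |B| = 4, p = 19.
CD lower bound = min(19, 5 + 4 - 1) = min(19, 8) = 8.
Compute A + B mod 19 directly:
a = 5: 5+3=8, 5+6=11, 5+11=16, 5+18=4
a = 11: 11+3=14, 11+6=17, 11+11=3, 11+18=10
a = 13: 13+3=16, 13+6=0, 13+11=5, 13+18=12
a = 14: 14+3=17, 14+6=1, 14+11=6, 14+18=13
a = 18: 18+3=2, 18+6=5, 18+11=10, 18+18=17
A + B = {0, 1, 2, 3, 4, 5, 6, 8, 10, 11, 12, 13, 14, 16, 17}, so |A + B| = 15.
Verify: 15 ≥ 8? Yes ✓.

CD lower bound = 8, actual |A + B| = 15.


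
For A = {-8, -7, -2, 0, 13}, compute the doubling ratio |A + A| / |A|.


|A| = 5.
Compute A + A by enumerating all 25 pairs.
A + A = {-16, -15, -14, -10, -9, -8, -7, -4, -2, 0, 5, 6, 11, 13, 26}, so |A + A| = 15.
K = |A + A| / |A| = 15/5 = 3/1 ≈ 3.0000.
Reference: AP of size 5 gives K = 9/5 ≈ 1.8000; a fully generic set of size 5 gives K ≈ 3.0000.

|A| = 5, |A + A| = 15, K = 15/5 = 3/1.


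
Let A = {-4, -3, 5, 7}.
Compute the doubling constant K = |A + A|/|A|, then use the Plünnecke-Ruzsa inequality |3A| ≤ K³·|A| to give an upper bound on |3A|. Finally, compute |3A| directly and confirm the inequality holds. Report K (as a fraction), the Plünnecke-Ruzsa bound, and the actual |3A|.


|A| = 4.
Step 1: Compute A + A by enumerating all 16 pairs.
A + A = {-8, -7, -6, 1, 2, 3, 4, 10, 12, 14}, so |A + A| = 10.
Step 2: Doubling constant K = |A + A|/|A| = 10/4 = 10/4 ≈ 2.5000.
Step 3: Plünnecke-Ruzsa gives |3A| ≤ K³·|A| = (2.5000)³ · 4 ≈ 62.5000.
Step 4: Compute 3A = A + A + A directly by enumerating all triples (a,b,c) ∈ A³; |3A| = 19.
Step 5: Check 19 ≤ 62.5000? Yes ✓.

K = 10/4, Plünnecke-Ruzsa bound K³|A| ≈ 62.5000, |3A| = 19, inequality holds.


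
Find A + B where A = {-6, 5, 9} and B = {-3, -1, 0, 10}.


A + B = {a + b : a ∈ A, b ∈ B}.
Enumerate all |A|·|B| = 3·4 = 12 pairs (a, b) and collect distinct sums.
a = -6: -6+-3=-9, -6+-1=-7, -6+0=-6, -6+10=4
a = 5: 5+-3=2, 5+-1=4, 5+0=5, 5+10=15
a = 9: 9+-3=6, 9+-1=8, 9+0=9, 9+10=19
Collecting distinct sums: A + B = {-9, -7, -6, 2, 4, 5, 6, 8, 9, 15, 19}
|A + B| = 11

A + B = {-9, -7, -6, 2, 4, 5, 6, 8, 9, 15, 19}


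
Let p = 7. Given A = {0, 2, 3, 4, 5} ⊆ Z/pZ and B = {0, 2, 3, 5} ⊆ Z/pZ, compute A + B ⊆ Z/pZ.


Work in Z/7Z: reduce every sum a + b modulo 7.
Enumerate all 20 pairs:
a = 0: 0+0=0, 0+2=2, 0+3=3, 0+5=5
a = 2: 2+0=2, 2+2=4, 2+3=5, 2+5=0
a = 3: 3+0=3, 3+2=5, 3+3=6, 3+5=1
a = 4: 4+0=4, 4+2=6, 4+3=0, 4+5=2
a = 5: 5+0=5, 5+2=0, 5+3=1, 5+5=3
Distinct residues collected: {0, 1, 2, 3, 4, 5, 6}
|A + B| = 7 (out of 7 total residues).

A + B = {0, 1, 2, 3, 4, 5, 6}


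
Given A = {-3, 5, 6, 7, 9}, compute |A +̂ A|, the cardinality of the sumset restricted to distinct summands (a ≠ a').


Restricted sumset: A +̂ A = {a + a' : a ∈ A, a' ∈ A, a ≠ a'}.
Equivalently, take A + A and drop any sum 2a that is achievable ONLY as a + a for a ∈ A (i.e. sums representable only with equal summands).
Enumerate pairs (a, a') with a < a' (symmetric, so each unordered pair gives one sum; this covers all a ≠ a'):
  -3 + 5 = 2
  -3 + 6 = 3
  -3 + 7 = 4
  -3 + 9 = 6
  5 + 6 = 11
  5 + 7 = 12
  5 + 9 = 14
  6 + 7 = 13
  6 + 9 = 15
  7 + 9 = 16
Collected distinct sums: {2, 3, 4, 6, 11, 12, 13, 14, 15, 16}
|A +̂ A| = 10
(Reference bound: |A +̂ A| ≥ 2|A| - 3 for |A| ≥ 2, with |A| = 5 giving ≥ 7.)

|A +̂ A| = 10


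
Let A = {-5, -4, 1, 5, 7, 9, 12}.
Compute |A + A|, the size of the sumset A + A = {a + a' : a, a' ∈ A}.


A + A = {a + a' : a, a' ∈ A}; |A| = 7.
General bounds: 2|A| - 1 ≤ |A + A| ≤ |A|(|A|+1)/2, i.e. 13 ≤ |A + A| ≤ 28.
Lower bound 2|A|-1 is attained iff A is an arithmetic progression.
Enumerate sums a + a' for a ≤ a' (symmetric, so this suffices):
a = -5: -5+-5=-10, -5+-4=-9, -5+1=-4, -5+5=0, -5+7=2, -5+9=4, -5+12=7
a = -4: -4+-4=-8, -4+1=-3, -4+5=1, -4+7=3, -4+9=5, -4+12=8
a = 1: 1+1=2, 1+5=6, 1+7=8, 1+9=10, 1+12=13
a = 5: 5+5=10, 5+7=12, 5+9=14, 5+12=17
a = 7: 7+7=14, 7+9=16, 7+12=19
a = 9: 9+9=18, 9+12=21
a = 12: 12+12=24
Distinct sums: {-10, -9, -8, -4, -3, 0, 1, 2, 3, 4, 5, 6, 7, 8, 10, 12, 13, 14, 16, 17, 18, 19, 21, 24}
|A + A| = 24

|A + A| = 24


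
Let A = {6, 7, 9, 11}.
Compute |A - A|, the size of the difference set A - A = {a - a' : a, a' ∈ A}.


A - A = {a - a' : a, a' ∈ A}; |A| = 4.
Bounds: 2|A|-1 ≤ |A - A| ≤ |A|² - |A| + 1, i.e. 7 ≤ |A - A| ≤ 13.
Note: 0 ∈ A - A always (from a - a). The set is symmetric: if d ∈ A - A then -d ∈ A - A.
Enumerate nonzero differences d = a - a' with a > a' (then include -d):
Positive differences: {1, 2, 3, 4, 5}
Full difference set: {0} ∪ (positive diffs) ∪ (negative diffs).
|A - A| = 1 + 2·5 = 11 (matches direct enumeration: 11).

|A - A| = 11


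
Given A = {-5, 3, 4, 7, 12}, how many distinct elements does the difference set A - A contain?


A - A = {a - a' : a, a' ∈ A}; |A| = 5.
Bounds: 2|A|-1 ≤ |A - A| ≤ |A|² - |A| + 1, i.e. 9 ≤ |A - A| ≤ 21.
Note: 0 ∈ A - A always (from a - a). The set is symmetric: if d ∈ A - A then -d ∈ A - A.
Enumerate nonzero differences d = a - a' with a > a' (then include -d):
Positive differences: {1, 3, 4, 5, 8, 9, 12, 17}
Full difference set: {0} ∪ (positive diffs) ∪ (negative diffs).
|A - A| = 1 + 2·8 = 17 (matches direct enumeration: 17).

|A - A| = 17


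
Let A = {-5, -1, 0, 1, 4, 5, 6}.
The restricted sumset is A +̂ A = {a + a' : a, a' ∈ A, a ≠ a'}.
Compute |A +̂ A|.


Restricted sumset: A +̂ A = {a + a' : a ∈ A, a' ∈ A, a ≠ a'}.
Equivalently, take A + A and drop any sum 2a that is achievable ONLY as a + a for a ∈ A (i.e. sums representable only with equal summands).
Enumerate pairs (a, a') with a < a' (symmetric, so each unordered pair gives one sum; this covers all a ≠ a'):
  -5 + -1 = -6
  -5 + 0 = -5
  -5 + 1 = -4
  -5 + 4 = -1
  -5 + 5 = 0
  -5 + 6 = 1
  -1 + 0 = -1
  -1 + 1 = 0
  -1 + 4 = 3
  -1 + 5 = 4
  -1 + 6 = 5
  0 + 1 = 1
  0 + 4 = 4
  0 + 5 = 5
  0 + 6 = 6
  1 + 4 = 5
  1 + 5 = 6
  1 + 6 = 7
  4 + 5 = 9
  4 + 6 = 10
  5 + 6 = 11
Collected distinct sums: {-6, -5, -4, -1, 0, 1, 3, 4, 5, 6, 7, 9, 10, 11}
|A +̂ A| = 14
(Reference bound: |A +̂ A| ≥ 2|A| - 3 for |A| ≥ 2, with |A| = 7 giving ≥ 11.)

|A +̂ A| = 14


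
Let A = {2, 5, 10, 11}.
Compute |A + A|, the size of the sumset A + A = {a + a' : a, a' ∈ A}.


A + A = {a + a' : a, a' ∈ A}; |A| = 4.
General bounds: 2|A| - 1 ≤ |A + A| ≤ |A|(|A|+1)/2, i.e. 7 ≤ |A + A| ≤ 10.
Lower bound 2|A|-1 is attained iff A is an arithmetic progression.
Enumerate sums a + a' for a ≤ a' (symmetric, so this suffices):
a = 2: 2+2=4, 2+5=7, 2+10=12, 2+11=13
a = 5: 5+5=10, 5+10=15, 5+11=16
a = 10: 10+10=20, 10+11=21
a = 11: 11+11=22
Distinct sums: {4, 7, 10, 12, 13, 15, 16, 20, 21, 22}
|A + A| = 10

|A + A| = 10


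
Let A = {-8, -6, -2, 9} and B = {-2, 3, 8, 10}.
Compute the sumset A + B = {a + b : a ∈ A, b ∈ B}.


A + B = {a + b : a ∈ A, b ∈ B}.
Enumerate all |A|·|B| = 4·4 = 16 pairs (a, b) and collect distinct sums.
a = -8: -8+-2=-10, -8+3=-5, -8+8=0, -8+10=2
a = -6: -6+-2=-8, -6+3=-3, -6+8=2, -6+10=4
a = -2: -2+-2=-4, -2+3=1, -2+8=6, -2+10=8
a = 9: 9+-2=7, 9+3=12, 9+8=17, 9+10=19
Collecting distinct sums: A + B = {-10, -8, -5, -4, -3, 0, 1, 2, 4, 6, 7, 8, 12, 17, 19}
|A + B| = 15

A + B = {-10, -8, -5, -4, -3, 0, 1, 2, 4, 6, 7, 8, 12, 17, 19}


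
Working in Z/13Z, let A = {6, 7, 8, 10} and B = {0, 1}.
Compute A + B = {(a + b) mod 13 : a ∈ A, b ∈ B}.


Work in Z/13Z: reduce every sum a + b modulo 13.
Enumerate all 8 pairs:
a = 6: 6+0=6, 6+1=7
a = 7: 7+0=7, 7+1=8
a = 8: 8+0=8, 8+1=9
a = 10: 10+0=10, 10+1=11
Distinct residues collected: {6, 7, 8, 9, 10, 11}
|A + B| = 6 (out of 13 total residues).

A + B = {6, 7, 8, 9, 10, 11}


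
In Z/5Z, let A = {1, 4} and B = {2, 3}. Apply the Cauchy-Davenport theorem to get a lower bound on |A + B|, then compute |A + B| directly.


Cauchy-Davenport: |A + B| ≥ min(p, |A| + |B| - 1) for A, B nonempty in Z/pZ.
|A| = 2, |B| = 2, p = 5.
CD lower bound = min(5, 2 + 2 - 1) = min(5, 3) = 3.
Compute A + B mod 5 directly:
a = 1: 1+2=3, 1+3=4
a = 4: 4+2=1, 4+3=2
A + B = {1, 2, 3, 4}, so |A + B| = 4.
Verify: 4 ≥ 3? Yes ✓.

CD lower bound = 3, actual |A + B| = 4.


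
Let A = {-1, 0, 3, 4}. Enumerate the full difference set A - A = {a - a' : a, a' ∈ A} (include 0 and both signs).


A - A = {a - a' : a, a' ∈ A}.
Compute a - a' for each ordered pair (a, a'):
a = -1: -1--1=0, -1-0=-1, -1-3=-4, -1-4=-5
a = 0: 0--1=1, 0-0=0, 0-3=-3, 0-4=-4
a = 3: 3--1=4, 3-0=3, 3-3=0, 3-4=-1
a = 4: 4--1=5, 4-0=4, 4-3=1, 4-4=0
Collecting distinct values (and noting 0 appears from a-a):
A - A = {-5, -4, -3, -1, 0, 1, 3, 4, 5}
|A - A| = 9

A - A = {-5, -4, -3, -1, 0, 1, 3, 4, 5}


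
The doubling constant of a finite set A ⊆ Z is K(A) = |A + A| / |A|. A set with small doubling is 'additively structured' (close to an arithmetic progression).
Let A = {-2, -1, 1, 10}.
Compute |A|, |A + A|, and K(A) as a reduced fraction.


|A| = 4.
Compute A + A by enumerating all 16 pairs.
A + A = {-4, -3, -2, -1, 0, 2, 8, 9, 11, 20}, so |A + A| = 10.
K = |A + A| / |A| = 10/4 = 5/2 ≈ 2.5000.
Reference: AP of size 4 gives K = 7/4 ≈ 1.7500; a fully generic set of size 4 gives K ≈ 2.5000.

|A| = 4, |A + A| = 10, K = 10/4 = 5/2.


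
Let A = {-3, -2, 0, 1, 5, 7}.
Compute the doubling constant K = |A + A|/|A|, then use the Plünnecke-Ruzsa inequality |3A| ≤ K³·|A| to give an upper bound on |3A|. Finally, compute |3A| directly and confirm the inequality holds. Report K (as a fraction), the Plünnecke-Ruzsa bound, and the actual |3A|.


|A| = 6.
Step 1: Compute A + A by enumerating all 36 pairs.
A + A = {-6, -5, -4, -3, -2, -1, 0, 1, 2, 3, 4, 5, 6, 7, 8, 10, 12, 14}, so |A + A| = 18.
Step 2: Doubling constant K = |A + A|/|A| = 18/6 = 18/6 ≈ 3.0000.
Step 3: Plünnecke-Ruzsa gives |3A| ≤ K³·|A| = (3.0000)³ · 6 ≈ 162.0000.
Step 4: Compute 3A = A + A + A directly by enumerating all triples (a,b,c) ∈ A³; |3A| = 28.
Step 5: Check 28 ≤ 162.0000? Yes ✓.

K = 18/6, Plünnecke-Ruzsa bound K³|A| ≈ 162.0000, |3A| = 28, inequality holds.


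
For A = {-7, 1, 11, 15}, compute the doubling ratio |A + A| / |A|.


|A| = 4.
Compute A + A by enumerating all 16 pairs.
A + A = {-14, -6, 2, 4, 8, 12, 16, 22, 26, 30}, so |A + A| = 10.
K = |A + A| / |A| = 10/4 = 5/2 ≈ 2.5000.
Reference: AP of size 4 gives K = 7/4 ≈ 1.7500; a fully generic set of size 4 gives K ≈ 2.5000.

|A| = 4, |A + A| = 10, K = 10/4 = 5/2.


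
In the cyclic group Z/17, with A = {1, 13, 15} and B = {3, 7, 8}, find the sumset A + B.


Work in Z/17Z: reduce every sum a + b modulo 17.
Enumerate all 9 pairs:
a = 1: 1+3=4, 1+7=8, 1+8=9
a = 13: 13+3=16, 13+7=3, 13+8=4
a = 15: 15+3=1, 15+7=5, 15+8=6
Distinct residues collected: {1, 3, 4, 5, 6, 8, 9, 16}
|A + B| = 8 (out of 17 total residues).

A + B = {1, 3, 4, 5, 6, 8, 9, 16}


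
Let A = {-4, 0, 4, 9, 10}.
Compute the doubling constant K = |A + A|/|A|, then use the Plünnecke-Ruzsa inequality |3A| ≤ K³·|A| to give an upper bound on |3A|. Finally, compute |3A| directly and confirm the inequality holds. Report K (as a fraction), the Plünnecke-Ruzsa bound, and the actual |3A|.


|A| = 5.
Step 1: Compute A + A by enumerating all 25 pairs.
A + A = {-8, -4, 0, 4, 5, 6, 8, 9, 10, 13, 14, 18, 19, 20}, so |A + A| = 14.
Step 2: Doubling constant K = |A + A|/|A| = 14/5 = 14/5 ≈ 2.8000.
Step 3: Plünnecke-Ruzsa gives |3A| ≤ K³·|A| = (2.8000)³ · 5 ≈ 109.7600.
Step 4: Compute 3A = A + A + A directly by enumerating all triples (a,b,c) ∈ A³; |3A| = 28.
Step 5: Check 28 ≤ 109.7600? Yes ✓.

K = 14/5, Plünnecke-Ruzsa bound K³|A| ≈ 109.7600, |3A| = 28, inequality holds.


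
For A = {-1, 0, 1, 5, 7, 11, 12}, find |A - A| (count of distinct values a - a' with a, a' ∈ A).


A - A = {a - a' : a, a' ∈ A}; |A| = 7.
Bounds: 2|A|-1 ≤ |A - A| ≤ |A|² - |A| + 1, i.e. 13 ≤ |A - A| ≤ 43.
Note: 0 ∈ A - A always (from a - a). The set is symmetric: if d ∈ A - A then -d ∈ A - A.
Enumerate nonzero differences d = a - a' with a > a' (then include -d):
Positive differences: {1, 2, 4, 5, 6, 7, 8, 10, 11, 12, 13}
Full difference set: {0} ∪ (positive diffs) ∪ (negative diffs).
|A - A| = 1 + 2·11 = 23 (matches direct enumeration: 23).

|A - A| = 23


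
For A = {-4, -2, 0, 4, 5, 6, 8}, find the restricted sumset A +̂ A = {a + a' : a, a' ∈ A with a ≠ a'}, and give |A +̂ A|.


Restricted sumset: A +̂ A = {a + a' : a ∈ A, a' ∈ A, a ≠ a'}.
Equivalently, take A + A and drop any sum 2a that is achievable ONLY as a + a for a ∈ A (i.e. sums representable only with equal summands).
Enumerate pairs (a, a') with a < a' (symmetric, so each unordered pair gives one sum; this covers all a ≠ a'):
  -4 + -2 = -6
  -4 + 0 = -4
  -4 + 4 = 0
  -4 + 5 = 1
  -4 + 6 = 2
  -4 + 8 = 4
  -2 + 0 = -2
  -2 + 4 = 2
  -2 + 5 = 3
  -2 + 6 = 4
  -2 + 8 = 6
  0 + 4 = 4
  0 + 5 = 5
  0 + 6 = 6
  0 + 8 = 8
  4 + 5 = 9
  4 + 6 = 10
  4 + 8 = 12
  5 + 6 = 11
  5 + 8 = 13
  6 + 8 = 14
Collected distinct sums: {-6, -4, -2, 0, 1, 2, 3, 4, 5, 6, 8, 9, 10, 11, 12, 13, 14}
|A +̂ A| = 17
(Reference bound: |A +̂ A| ≥ 2|A| - 3 for |A| ≥ 2, with |A| = 7 giving ≥ 11.)

|A +̂ A| = 17


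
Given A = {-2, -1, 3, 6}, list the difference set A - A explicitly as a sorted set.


A - A = {a - a' : a, a' ∈ A}.
Compute a - a' for each ordered pair (a, a'):
a = -2: -2--2=0, -2--1=-1, -2-3=-5, -2-6=-8
a = -1: -1--2=1, -1--1=0, -1-3=-4, -1-6=-7
a = 3: 3--2=5, 3--1=4, 3-3=0, 3-6=-3
a = 6: 6--2=8, 6--1=7, 6-3=3, 6-6=0
Collecting distinct values (and noting 0 appears from a-a):
A - A = {-8, -7, -5, -4, -3, -1, 0, 1, 3, 4, 5, 7, 8}
|A - A| = 13

A - A = {-8, -7, -5, -4, -3, -1, 0, 1, 3, 4, 5, 7, 8}


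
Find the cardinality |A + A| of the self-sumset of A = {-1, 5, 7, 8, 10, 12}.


A + A = {a + a' : a, a' ∈ A}; |A| = 6.
General bounds: 2|A| - 1 ≤ |A + A| ≤ |A|(|A|+1)/2, i.e. 11 ≤ |A + A| ≤ 21.
Lower bound 2|A|-1 is attained iff A is an arithmetic progression.
Enumerate sums a + a' for a ≤ a' (symmetric, so this suffices):
a = -1: -1+-1=-2, -1+5=4, -1+7=6, -1+8=7, -1+10=9, -1+12=11
a = 5: 5+5=10, 5+7=12, 5+8=13, 5+10=15, 5+12=17
a = 7: 7+7=14, 7+8=15, 7+10=17, 7+12=19
a = 8: 8+8=16, 8+10=18, 8+12=20
a = 10: 10+10=20, 10+12=22
a = 12: 12+12=24
Distinct sums: {-2, 4, 6, 7, 9, 10, 11, 12, 13, 14, 15, 16, 17, 18, 19, 20, 22, 24}
|A + A| = 18

|A + A| = 18


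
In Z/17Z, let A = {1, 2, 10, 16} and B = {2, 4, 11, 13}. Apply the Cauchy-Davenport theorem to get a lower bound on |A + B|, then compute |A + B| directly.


Cauchy-Davenport: |A + B| ≥ min(p, |A| + |B| - 1) for A, B nonempty in Z/pZ.
|A| = 4, |B| = 4, p = 17.
CD lower bound = min(17, 4 + 4 - 1) = min(17, 7) = 7.
Compute A + B mod 17 directly:
a = 1: 1+2=3, 1+4=5, 1+11=12, 1+13=14
a = 2: 2+2=4, 2+4=6, 2+11=13, 2+13=15
a = 10: 10+2=12, 10+4=14, 10+11=4, 10+13=6
a = 16: 16+2=1, 16+4=3, 16+11=10, 16+13=12
A + B = {1, 3, 4, 5, 6, 10, 12, 13, 14, 15}, so |A + B| = 10.
Verify: 10 ≥ 7? Yes ✓.

CD lower bound = 7, actual |A + B| = 10.


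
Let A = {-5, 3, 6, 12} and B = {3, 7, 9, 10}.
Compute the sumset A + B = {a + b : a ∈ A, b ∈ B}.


A + B = {a + b : a ∈ A, b ∈ B}.
Enumerate all |A|·|B| = 4·4 = 16 pairs (a, b) and collect distinct sums.
a = -5: -5+3=-2, -5+7=2, -5+9=4, -5+10=5
a = 3: 3+3=6, 3+7=10, 3+9=12, 3+10=13
a = 6: 6+3=9, 6+7=13, 6+9=15, 6+10=16
a = 12: 12+3=15, 12+7=19, 12+9=21, 12+10=22
Collecting distinct sums: A + B = {-2, 2, 4, 5, 6, 9, 10, 12, 13, 15, 16, 19, 21, 22}
|A + B| = 14

A + B = {-2, 2, 4, 5, 6, 9, 10, 12, 13, 15, 16, 19, 21, 22}


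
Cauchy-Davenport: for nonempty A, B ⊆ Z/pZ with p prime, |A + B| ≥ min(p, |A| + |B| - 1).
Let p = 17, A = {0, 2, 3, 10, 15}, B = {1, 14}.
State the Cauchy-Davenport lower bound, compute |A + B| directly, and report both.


Cauchy-Davenport: |A + B| ≥ min(p, |A| + |B| - 1) for A, B nonempty in Z/pZ.
|A| = 5, |B| = 2, p = 17.
CD lower bound = min(17, 5 + 2 - 1) = min(17, 6) = 6.
Compute A + B mod 17 directly:
a = 0: 0+1=1, 0+14=14
a = 2: 2+1=3, 2+14=16
a = 3: 3+1=4, 3+14=0
a = 10: 10+1=11, 10+14=7
a = 15: 15+1=16, 15+14=12
A + B = {0, 1, 3, 4, 7, 11, 12, 14, 16}, so |A + B| = 9.
Verify: 9 ≥ 6? Yes ✓.

CD lower bound = 6, actual |A + B| = 9.


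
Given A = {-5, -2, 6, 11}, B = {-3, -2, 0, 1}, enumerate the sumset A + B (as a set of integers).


A + B = {a + b : a ∈ A, b ∈ B}.
Enumerate all |A|·|B| = 4·4 = 16 pairs (a, b) and collect distinct sums.
a = -5: -5+-3=-8, -5+-2=-7, -5+0=-5, -5+1=-4
a = -2: -2+-3=-5, -2+-2=-4, -2+0=-2, -2+1=-1
a = 6: 6+-3=3, 6+-2=4, 6+0=6, 6+1=7
a = 11: 11+-3=8, 11+-2=9, 11+0=11, 11+1=12
Collecting distinct sums: A + B = {-8, -7, -5, -4, -2, -1, 3, 4, 6, 7, 8, 9, 11, 12}
|A + B| = 14

A + B = {-8, -7, -5, -4, -2, -1, 3, 4, 6, 7, 8, 9, 11, 12}


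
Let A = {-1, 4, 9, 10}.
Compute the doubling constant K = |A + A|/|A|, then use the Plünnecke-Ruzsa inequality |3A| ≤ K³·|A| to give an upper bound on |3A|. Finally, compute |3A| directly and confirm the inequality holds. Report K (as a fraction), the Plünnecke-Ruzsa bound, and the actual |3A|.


|A| = 4.
Step 1: Compute A + A by enumerating all 16 pairs.
A + A = {-2, 3, 8, 9, 13, 14, 18, 19, 20}, so |A + A| = 9.
Step 2: Doubling constant K = |A + A|/|A| = 9/4 = 9/4 ≈ 2.2500.
Step 3: Plünnecke-Ruzsa gives |3A| ≤ K³·|A| = (2.2500)³ · 4 ≈ 45.5625.
Step 4: Compute 3A = A + A + A directly by enumerating all triples (a,b,c) ∈ A³; |3A| = 16.
Step 5: Check 16 ≤ 45.5625? Yes ✓.

K = 9/4, Plünnecke-Ruzsa bound K³|A| ≈ 45.5625, |3A| = 16, inequality holds.


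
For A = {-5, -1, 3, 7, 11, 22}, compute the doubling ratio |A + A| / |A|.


|A| = 6.
Compute A + A by enumerating all 36 pairs.
A + A = {-10, -6, -2, 2, 6, 10, 14, 17, 18, 21, 22, 25, 29, 33, 44}, so |A + A| = 15.
K = |A + A| / |A| = 15/6 = 5/2 ≈ 2.5000.
Reference: AP of size 6 gives K = 11/6 ≈ 1.8333; a fully generic set of size 6 gives K ≈ 3.5000.

|A| = 6, |A + A| = 15, K = 15/6 = 5/2.


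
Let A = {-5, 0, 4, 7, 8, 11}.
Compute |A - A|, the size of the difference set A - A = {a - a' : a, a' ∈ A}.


A - A = {a - a' : a, a' ∈ A}; |A| = 6.
Bounds: 2|A|-1 ≤ |A - A| ≤ |A|² - |A| + 1, i.e. 11 ≤ |A - A| ≤ 31.
Note: 0 ∈ A - A always (from a - a). The set is symmetric: if d ∈ A - A then -d ∈ A - A.
Enumerate nonzero differences d = a - a' with a > a' (then include -d):
Positive differences: {1, 3, 4, 5, 7, 8, 9, 11, 12, 13, 16}
Full difference set: {0} ∪ (positive diffs) ∪ (negative diffs).
|A - A| = 1 + 2·11 = 23 (matches direct enumeration: 23).

|A - A| = 23


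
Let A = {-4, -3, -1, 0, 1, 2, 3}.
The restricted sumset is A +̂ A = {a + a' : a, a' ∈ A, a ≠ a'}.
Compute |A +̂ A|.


Restricted sumset: A +̂ A = {a + a' : a ∈ A, a' ∈ A, a ≠ a'}.
Equivalently, take A + A and drop any sum 2a that is achievable ONLY as a + a for a ∈ A (i.e. sums representable only with equal summands).
Enumerate pairs (a, a') with a < a' (symmetric, so each unordered pair gives one sum; this covers all a ≠ a'):
  -4 + -3 = -7
  -4 + -1 = -5
  -4 + 0 = -4
  -4 + 1 = -3
  -4 + 2 = -2
  -4 + 3 = -1
  -3 + -1 = -4
  -3 + 0 = -3
  -3 + 1 = -2
  -3 + 2 = -1
  -3 + 3 = 0
  -1 + 0 = -1
  -1 + 1 = 0
  -1 + 2 = 1
  -1 + 3 = 2
  0 + 1 = 1
  0 + 2 = 2
  0 + 3 = 3
  1 + 2 = 3
  1 + 3 = 4
  2 + 3 = 5
Collected distinct sums: {-7, -5, -4, -3, -2, -1, 0, 1, 2, 3, 4, 5}
|A +̂ A| = 12
(Reference bound: |A +̂ A| ≥ 2|A| - 3 for |A| ≥ 2, with |A| = 7 giving ≥ 11.)

|A +̂ A| = 12


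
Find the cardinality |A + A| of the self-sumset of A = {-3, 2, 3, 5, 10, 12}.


A + A = {a + a' : a, a' ∈ A}; |A| = 6.
General bounds: 2|A| - 1 ≤ |A + A| ≤ |A|(|A|+1)/2, i.e. 11 ≤ |A + A| ≤ 21.
Lower bound 2|A|-1 is attained iff A is an arithmetic progression.
Enumerate sums a + a' for a ≤ a' (symmetric, so this suffices):
a = -3: -3+-3=-6, -3+2=-1, -3+3=0, -3+5=2, -3+10=7, -3+12=9
a = 2: 2+2=4, 2+3=5, 2+5=7, 2+10=12, 2+12=14
a = 3: 3+3=6, 3+5=8, 3+10=13, 3+12=15
a = 5: 5+5=10, 5+10=15, 5+12=17
a = 10: 10+10=20, 10+12=22
a = 12: 12+12=24
Distinct sums: {-6, -1, 0, 2, 4, 5, 6, 7, 8, 9, 10, 12, 13, 14, 15, 17, 20, 22, 24}
|A + A| = 19

|A + A| = 19


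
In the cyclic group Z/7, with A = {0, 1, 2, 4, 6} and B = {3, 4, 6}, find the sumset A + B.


Work in Z/7Z: reduce every sum a + b modulo 7.
Enumerate all 15 pairs:
a = 0: 0+3=3, 0+4=4, 0+6=6
a = 1: 1+3=4, 1+4=5, 1+6=0
a = 2: 2+3=5, 2+4=6, 2+6=1
a = 4: 4+3=0, 4+4=1, 4+6=3
a = 6: 6+3=2, 6+4=3, 6+6=5
Distinct residues collected: {0, 1, 2, 3, 4, 5, 6}
|A + B| = 7 (out of 7 total residues).

A + B = {0, 1, 2, 3, 4, 5, 6}


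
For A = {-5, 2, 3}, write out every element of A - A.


A - A = {a - a' : a, a' ∈ A}.
Compute a - a' for each ordered pair (a, a'):
a = -5: -5--5=0, -5-2=-7, -5-3=-8
a = 2: 2--5=7, 2-2=0, 2-3=-1
a = 3: 3--5=8, 3-2=1, 3-3=0
Collecting distinct values (and noting 0 appears from a-a):
A - A = {-8, -7, -1, 0, 1, 7, 8}
|A - A| = 7

A - A = {-8, -7, -1, 0, 1, 7, 8}


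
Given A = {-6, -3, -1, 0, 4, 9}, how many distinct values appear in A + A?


A + A = {a + a' : a, a' ∈ A}; |A| = 6.
General bounds: 2|A| - 1 ≤ |A + A| ≤ |A|(|A|+1)/2, i.e. 11 ≤ |A + A| ≤ 21.
Lower bound 2|A|-1 is attained iff A is an arithmetic progression.
Enumerate sums a + a' for a ≤ a' (symmetric, so this suffices):
a = -6: -6+-6=-12, -6+-3=-9, -6+-1=-7, -6+0=-6, -6+4=-2, -6+9=3
a = -3: -3+-3=-6, -3+-1=-4, -3+0=-3, -3+4=1, -3+9=6
a = -1: -1+-1=-2, -1+0=-1, -1+4=3, -1+9=8
a = 0: 0+0=0, 0+4=4, 0+9=9
a = 4: 4+4=8, 4+9=13
a = 9: 9+9=18
Distinct sums: {-12, -9, -7, -6, -4, -3, -2, -1, 0, 1, 3, 4, 6, 8, 9, 13, 18}
|A + A| = 17

|A + A| = 17


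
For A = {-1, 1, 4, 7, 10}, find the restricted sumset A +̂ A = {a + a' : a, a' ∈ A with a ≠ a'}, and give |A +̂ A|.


Restricted sumset: A +̂ A = {a + a' : a ∈ A, a' ∈ A, a ≠ a'}.
Equivalently, take A + A and drop any sum 2a that is achievable ONLY as a + a for a ∈ A (i.e. sums representable only with equal summands).
Enumerate pairs (a, a') with a < a' (symmetric, so each unordered pair gives one sum; this covers all a ≠ a'):
  -1 + 1 = 0
  -1 + 4 = 3
  -1 + 7 = 6
  -1 + 10 = 9
  1 + 4 = 5
  1 + 7 = 8
  1 + 10 = 11
  4 + 7 = 11
  4 + 10 = 14
  7 + 10 = 17
Collected distinct sums: {0, 3, 5, 6, 8, 9, 11, 14, 17}
|A +̂ A| = 9
(Reference bound: |A +̂ A| ≥ 2|A| - 3 for |A| ≥ 2, with |A| = 5 giving ≥ 7.)

|A +̂ A| = 9


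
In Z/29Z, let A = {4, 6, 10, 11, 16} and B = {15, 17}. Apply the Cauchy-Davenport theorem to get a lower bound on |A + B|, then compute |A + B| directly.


Cauchy-Davenport: |A + B| ≥ min(p, |A| + |B| - 1) for A, B nonempty in Z/pZ.
|A| = 5, |B| = 2, p = 29.
CD lower bound = min(29, 5 + 2 - 1) = min(29, 6) = 6.
Compute A + B mod 29 directly:
a = 4: 4+15=19, 4+17=21
a = 6: 6+15=21, 6+17=23
a = 10: 10+15=25, 10+17=27
a = 11: 11+15=26, 11+17=28
a = 16: 16+15=2, 16+17=4
A + B = {2, 4, 19, 21, 23, 25, 26, 27, 28}, so |A + B| = 9.
Verify: 9 ≥ 6? Yes ✓.

CD lower bound = 6, actual |A + B| = 9.


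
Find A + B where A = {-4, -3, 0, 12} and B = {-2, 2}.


A + B = {a + b : a ∈ A, b ∈ B}.
Enumerate all |A|·|B| = 4·2 = 8 pairs (a, b) and collect distinct sums.
a = -4: -4+-2=-6, -4+2=-2
a = -3: -3+-2=-5, -3+2=-1
a = 0: 0+-2=-2, 0+2=2
a = 12: 12+-2=10, 12+2=14
Collecting distinct sums: A + B = {-6, -5, -2, -1, 2, 10, 14}
|A + B| = 7

A + B = {-6, -5, -2, -1, 2, 10, 14}


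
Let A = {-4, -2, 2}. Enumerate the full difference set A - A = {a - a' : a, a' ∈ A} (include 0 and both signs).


A - A = {a - a' : a, a' ∈ A}.
Compute a - a' for each ordered pair (a, a'):
a = -4: -4--4=0, -4--2=-2, -4-2=-6
a = -2: -2--4=2, -2--2=0, -2-2=-4
a = 2: 2--4=6, 2--2=4, 2-2=0
Collecting distinct values (and noting 0 appears from a-a):
A - A = {-6, -4, -2, 0, 2, 4, 6}
|A - A| = 7

A - A = {-6, -4, -2, 0, 2, 4, 6}


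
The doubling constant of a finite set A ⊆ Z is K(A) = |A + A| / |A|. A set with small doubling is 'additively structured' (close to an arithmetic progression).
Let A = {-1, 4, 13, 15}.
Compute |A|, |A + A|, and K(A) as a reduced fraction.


|A| = 4.
Compute A + A by enumerating all 16 pairs.
A + A = {-2, 3, 8, 12, 14, 17, 19, 26, 28, 30}, so |A + A| = 10.
K = |A + A| / |A| = 10/4 = 5/2 ≈ 2.5000.
Reference: AP of size 4 gives K = 7/4 ≈ 1.7500; a fully generic set of size 4 gives K ≈ 2.5000.

|A| = 4, |A + A| = 10, K = 10/4 = 5/2.


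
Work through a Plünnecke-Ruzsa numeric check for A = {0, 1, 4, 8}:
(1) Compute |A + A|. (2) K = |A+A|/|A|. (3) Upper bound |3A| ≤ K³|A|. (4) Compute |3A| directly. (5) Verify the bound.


|A| = 4.
Step 1: Compute A + A by enumerating all 16 pairs.
A + A = {0, 1, 2, 4, 5, 8, 9, 12, 16}, so |A + A| = 9.
Step 2: Doubling constant K = |A + A|/|A| = 9/4 = 9/4 ≈ 2.2500.
Step 3: Plünnecke-Ruzsa gives |3A| ≤ K³·|A| = (2.2500)³ · 4 ≈ 45.5625.
Step 4: Compute 3A = A + A + A directly by enumerating all triples (a,b,c) ∈ A³; |3A| = 16.
Step 5: Check 16 ≤ 45.5625? Yes ✓.

K = 9/4, Plünnecke-Ruzsa bound K³|A| ≈ 45.5625, |3A| = 16, inequality holds.


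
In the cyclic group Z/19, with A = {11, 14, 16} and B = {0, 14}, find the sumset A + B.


Work in Z/19Z: reduce every sum a + b modulo 19.
Enumerate all 6 pairs:
a = 11: 11+0=11, 11+14=6
a = 14: 14+0=14, 14+14=9
a = 16: 16+0=16, 16+14=11
Distinct residues collected: {6, 9, 11, 14, 16}
|A + B| = 5 (out of 19 total residues).

A + B = {6, 9, 11, 14, 16}


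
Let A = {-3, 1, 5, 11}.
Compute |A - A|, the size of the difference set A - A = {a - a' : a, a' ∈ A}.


A - A = {a - a' : a, a' ∈ A}; |A| = 4.
Bounds: 2|A|-1 ≤ |A - A| ≤ |A|² - |A| + 1, i.e. 7 ≤ |A - A| ≤ 13.
Note: 0 ∈ A - A always (from a - a). The set is symmetric: if d ∈ A - A then -d ∈ A - A.
Enumerate nonzero differences d = a - a' with a > a' (then include -d):
Positive differences: {4, 6, 8, 10, 14}
Full difference set: {0} ∪ (positive diffs) ∪ (negative diffs).
|A - A| = 1 + 2·5 = 11 (matches direct enumeration: 11).

|A - A| = 11


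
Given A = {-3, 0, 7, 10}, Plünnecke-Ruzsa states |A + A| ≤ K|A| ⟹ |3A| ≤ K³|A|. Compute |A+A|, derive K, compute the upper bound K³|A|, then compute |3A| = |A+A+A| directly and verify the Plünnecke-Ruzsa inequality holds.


|A| = 4.
Step 1: Compute A + A by enumerating all 16 pairs.
A + A = {-6, -3, 0, 4, 7, 10, 14, 17, 20}, so |A + A| = 9.
Step 2: Doubling constant K = |A + A|/|A| = 9/4 = 9/4 ≈ 2.2500.
Step 3: Plünnecke-Ruzsa gives |3A| ≤ K³·|A| = (2.2500)³ · 4 ≈ 45.5625.
Step 4: Compute 3A = A + A + A directly by enumerating all triples (a,b,c) ∈ A³; |3A| = 16.
Step 5: Check 16 ≤ 45.5625? Yes ✓.

K = 9/4, Plünnecke-Ruzsa bound K³|A| ≈ 45.5625, |3A| = 16, inequality holds.


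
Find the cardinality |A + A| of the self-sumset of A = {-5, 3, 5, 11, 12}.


A + A = {a + a' : a, a' ∈ A}; |A| = 5.
General bounds: 2|A| - 1 ≤ |A + A| ≤ |A|(|A|+1)/2, i.e. 9 ≤ |A + A| ≤ 15.
Lower bound 2|A|-1 is attained iff A is an arithmetic progression.
Enumerate sums a + a' for a ≤ a' (symmetric, so this suffices):
a = -5: -5+-5=-10, -5+3=-2, -5+5=0, -5+11=6, -5+12=7
a = 3: 3+3=6, 3+5=8, 3+11=14, 3+12=15
a = 5: 5+5=10, 5+11=16, 5+12=17
a = 11: 11+11=22, 11+12=23
a = 12: 12+12=24
Distinct sums: {-10, -2, 0, 6, 7, 8, 10, 14, 15, 16, 17, 22, 23, 24}
|A + A| = 14

|A + A| = 14
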